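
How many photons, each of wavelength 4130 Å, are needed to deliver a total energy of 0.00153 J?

3.18e15 photons

Per-photon energy: E = 4.810e-19 J (from wavelength = 4130 Å).
N = E_total / E_photon = 0.00153 J / 4.810e-19 J = 3.18e15.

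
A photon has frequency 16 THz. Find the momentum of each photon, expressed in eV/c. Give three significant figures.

Convert to SI: f = 16 THz = 1.6e13 Hz.
For a photon p = hf/c, so p = 3.536e-29 kg·m/s.
Converting to eV/c: p = 0.06617 eV/c ≈ 0.0662 eV/c.

0.0662 eV/c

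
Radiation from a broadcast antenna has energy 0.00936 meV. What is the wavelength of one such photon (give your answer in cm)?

Take h = 6.62607015 × 10^-34 J·s, c = 2.99792458 × 10^8 m/s, 1 eV = 1.602176634 × 10^-19 J.
First convert: E = 0.00936 meV = 1.4996 × 10^-24 J.
Since λ = hc/E for a photon, λ = 0.1325 m.
Converting to cm: λ = 13.25 cm ≈ 13.2 cm.

13.2 cm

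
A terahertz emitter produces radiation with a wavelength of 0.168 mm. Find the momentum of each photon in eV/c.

7.38 × 10^-3 eV/c

Take h = 6.62607015 × 10^-34 J·s, c = 2.99792458 × 10^8 m/s, 1 eV = 1.602176634 × 10^-19 J.
First convert: λ = 0.168 mm = 1.68 × 10^-4 m.
Since p = h/λ for a photon, p = 3.944 × 10^-30 kg·m/s.
Converting to eV/c: p = 0.007380 eV/c ≈ 7.38 × 10^-3 eV/c.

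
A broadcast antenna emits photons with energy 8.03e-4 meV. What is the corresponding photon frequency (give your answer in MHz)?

(h = 6.62607015e-34 J·s, 1 eV = 1.602176634e-19 J.)
Convert to SI: E = 8.03e-4 meV = 1.2865e-25 J.
For a photon f = E/h, so f = 1.942e8 Hz.
Converting to MHz: f = 194.2 MHz ≈ 194 MHz.

194 MHz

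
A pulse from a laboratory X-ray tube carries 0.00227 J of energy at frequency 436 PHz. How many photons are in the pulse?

Per-photon energy: E = 2.889e-16 J (from frequency = 436 PHz).
N = E_total / E_photon = 0.00227 J / 2.889e-16 J = 7.86e12.

7.86e12 photons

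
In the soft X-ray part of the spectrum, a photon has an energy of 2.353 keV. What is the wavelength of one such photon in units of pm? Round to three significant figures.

527 pm

Use h = 6.62607015e-34 J·s, c = 2.99792458e8 m/s, 1 eV = 1.602176634e-19 J.
Convert to SI: E = 2.353 keV = 3.7699e-16 J.
Apply λ = hc/E: λ = 5.269e-10 m.
Converting to pm: λ = 526.9 pm ≈ 527 pm.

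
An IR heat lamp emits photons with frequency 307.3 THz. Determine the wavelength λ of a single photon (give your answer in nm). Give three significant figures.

976 nm

(c = 2.99792458·10^8 m/s.)
Convert to SI: f = 307.3 THz = 3.073·10^14 Hz.
Apply λ = c/f: λ = 9.756·10^-7 m.
Converting to nm: λ = 975.6 nm ≈ 976 nm.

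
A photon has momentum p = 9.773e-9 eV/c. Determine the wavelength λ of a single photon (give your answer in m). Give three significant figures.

In SI units: p = 9.773e-9 eV/c = 5.2230e-36 kg·m/s.
For a photon λ = h/p, so λ = 126.9 m.
So λ ≈ 127 m.

127 m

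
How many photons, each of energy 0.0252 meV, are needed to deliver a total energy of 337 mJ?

8.35e22 photons

Per-photon energy: E = 4.037e-24 J (from energy = 0.0252 meV).
N = E_total / E_photon = 0.337 J / 4.037e-24 J = 8.35e22.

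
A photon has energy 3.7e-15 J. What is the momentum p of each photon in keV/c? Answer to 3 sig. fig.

23.1 keV/c

Take c = 2.99792458e8 m/s, 1 eV = 1.602176634e-19 J.
For a photon p = E/c, so p = 1.234e-23 kg·m/s.
Converting to keV/c: p = 23.09 keV/c ≈ 23.1 keV/c.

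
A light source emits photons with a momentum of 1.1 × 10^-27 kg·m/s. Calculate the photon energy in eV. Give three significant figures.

2.06 eV

Use c = 2.99792458 × 10^8 m/s, 1 eV = 1.602176634 × 10^-19 J.
Since E = pc for a photon, E = 3.298 × 10^-19 J.
Converting to eV: E = 2.058 eV ≈ 2.06 eV.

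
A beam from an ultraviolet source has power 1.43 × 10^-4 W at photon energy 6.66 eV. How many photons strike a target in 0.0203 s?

Total energy: E_total = P·t = 1.43 × 10^-4 × 0.0203 = 2.903 × 10^-6 J.
Per-photon energy: E = 1.067 × 10^-18 J.
N = E_total / E_photon = 2.72 × 10^12.

2.72 × 10^12 photons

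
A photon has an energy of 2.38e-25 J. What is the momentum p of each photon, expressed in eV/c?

1.49e-6 eV/c

(c = 2.99792458e8 m/s, 1 eV = 1.602176634e-19 J.)
Apply p = E/c: p = 7.939e-34 kg·m/s.
Converting to eV/c: p = 1.485e-6 eV/c ≈ 1.49e-6 eV/c.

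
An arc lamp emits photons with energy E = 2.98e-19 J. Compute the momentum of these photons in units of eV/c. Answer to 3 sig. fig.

1.86 eV/c

The photon relation is p = E/c, giving p = 9.940e-28 kg·m/s.
Converting to eV/c: p = 1.860 eV/c ≈ 1.86 eV/c.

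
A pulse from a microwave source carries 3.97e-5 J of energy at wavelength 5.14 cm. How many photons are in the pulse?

Per-photon energy: E = 3.865e-24 J (from wavelength = 5.14 cm).
N = E_total / E_photon = 3.97e-5 J / 3.865e-24 J = 1.03e19.

1.03e19 photons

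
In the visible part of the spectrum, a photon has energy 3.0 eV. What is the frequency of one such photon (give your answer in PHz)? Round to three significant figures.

0.725 PHz

First convert: E = 3.0 eV = 4.8065 × 10^-19 J.
For a photon f = E/h, so f = 7.254 × 10^14 Hz.
Converting to PHz: f = 0.7254 PHz ≈ 0.725 PHz.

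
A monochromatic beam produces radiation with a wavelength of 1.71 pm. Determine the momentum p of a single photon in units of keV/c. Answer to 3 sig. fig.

725 keV/c

Use h = 6.62607015e-34 J·s, c = 2.99792458e8 m/s, 1 eV = 1.602176634e-19 J.
In SI units: λ = 1.71 pm = 1.71e-12 m.
Since p = h/λ for a photon, p = 3.875e-22 kg·m/s.
Converting to keV/c: p = 725.1 keV/c ≈ 725 keV/c.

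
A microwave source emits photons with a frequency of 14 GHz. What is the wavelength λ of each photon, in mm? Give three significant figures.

Take c = 2.99792458e8 m/s.
In SI units: f = 14 GHz = 1.4e10 Hz.
The photon relation is λ = c/f, giving λ = 0.02141 m.
Converting to mm: λ = 21.41 mm ≈ 21.4 mm.

21.4 mm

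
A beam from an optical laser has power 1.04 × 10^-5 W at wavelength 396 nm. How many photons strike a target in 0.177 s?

Total energy: E_total = P·t = 1.04 × 10^-5 × 0.177 = 1.841 × 10^-6 J.
Per-photon energy: E = 5.016 × 10^-19 J.
N = E_total / E_photon = 3.67 × 10^12.

3.67 × 10^12 photons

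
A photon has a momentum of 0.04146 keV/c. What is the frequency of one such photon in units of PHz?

10.0 PHz

Convert to SI: p = 0.04146 keV/c = 2.2157 × 10^-26 kg·m/s.
Apply f = pc/h: f = 1.002 × 10^16 Hz.
Converting to PHz: f = 10.02 PHz ≈ 10.0 PHz.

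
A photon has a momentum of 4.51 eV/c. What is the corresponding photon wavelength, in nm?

Convert to SI: p = 4.51 eV/c = 2.4103e-27 kg·m/s.
The photon relation is λ = h/p, giving λ = 2.749e-7 m.
Converting to nm: λ = 274.9 nm ≈ 275 nm.

275 nm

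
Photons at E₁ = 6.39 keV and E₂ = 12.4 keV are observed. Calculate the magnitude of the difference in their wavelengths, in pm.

94.0 pm

Using λ = hc/E: λ₁ = 1.940e-10 m, λ₂ = 9.999e-11 m.
|Δλ| = |1.940e-10 − 9.999e-11| = 9.40e-11 m = 94.0 pm.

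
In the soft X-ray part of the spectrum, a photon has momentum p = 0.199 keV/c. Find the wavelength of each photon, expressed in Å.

62.3 Å

In SI units: p = 0.199 keV/c = 1.0635·10^-25 kg·m/s.
The photon relation is λ = h/p, giving λ = 6.230·10^-9 m.
Converting to Å: λ = 62.30 Å ≈ 62.3 Å.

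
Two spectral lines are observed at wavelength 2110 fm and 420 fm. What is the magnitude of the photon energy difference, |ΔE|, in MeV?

Using E = hc/λ: E₁ = 9.414 × 10^-14 J, E₂ = 4.730 × 10^-13 J.
|ΔE| = |9.414 × 10^-14 − 4.730 × 10^-13| = 3.79 × 10^-13 J = 2.36 MeV.

2.36 MeV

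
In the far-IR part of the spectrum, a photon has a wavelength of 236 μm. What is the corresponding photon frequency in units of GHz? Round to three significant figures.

1270 GHz

First convert: λ = 236 μm = 2.36 × 10^-4 m.
The photon relation is f = c/λ, giving f = 1.270 × 10^12 Hz.
Converting to GHz: f = 1270 GHz ≈ 1270 GHz.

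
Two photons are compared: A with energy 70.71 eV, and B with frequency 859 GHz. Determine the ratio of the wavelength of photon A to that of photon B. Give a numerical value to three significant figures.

λ_A = 1.753e-8 m (from energy = 70.71 eV, via λ = hc/E).
λ_B = 3.490e-4 m (from frequency = 859 GHz, via λ = c/f).
Ratio = 1.753e-8 / 3.490e-4 = 5.02e-5.

5.02e-5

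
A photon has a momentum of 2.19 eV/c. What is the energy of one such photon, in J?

3.51e-19 J

Use c = 2.99792458e8 m/s, 1 eV = 1.602176634e-19 J.
Convert to SI: p = 2.19 eV/c = 1.1704e-27 kg·m/s.
Apply E = pc: E = 3.509e-19 J.
So E ≈ 3.51e-19 J.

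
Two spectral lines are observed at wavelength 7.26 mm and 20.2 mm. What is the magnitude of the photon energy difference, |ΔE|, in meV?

0.109 meV

Using E = hc/λ: E₁ = 2.736 × 10^-23 J, E₂ = 9.834 × 10^-24 J.
|ΔE| = |2.736 × 10^-23 − 9.834 × 10^-24| = 1.75 × 10^-23 J = 0.109 meV.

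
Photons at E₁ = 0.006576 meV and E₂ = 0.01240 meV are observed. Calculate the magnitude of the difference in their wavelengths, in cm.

Using λ = hc/E: λ₁ = 0.18854 m, λ₂ = 0.099987 m.
|Δλ| = |0.18854 − 0.099987| = 0.0886 m = 8.86 cm.

8.86 cm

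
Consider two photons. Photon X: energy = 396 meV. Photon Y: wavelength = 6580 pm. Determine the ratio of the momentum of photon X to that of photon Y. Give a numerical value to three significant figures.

2.10·10^-3

p_X = 2.116·10^-28 kg·m/s (from energy = 396 meV, via p = E/c).
p_Y = 1.007·10^-25 kg·m/s (from wavelength = 6580 pm, via p = h/λ).
Ratio = 2.116·10^-28 / 1.007·10^-25 = 2.10·10^-3.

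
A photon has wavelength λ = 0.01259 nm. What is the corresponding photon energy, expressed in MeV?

Take h = 6.62607015 × 10^-34 J·s, c = 2.99792458 × 10^8 m/s, 1 eV = 1.602176634 × 10^-19 J.
Convert to SI: λ = 0.01259 nm = 1.259 × 10^-11 m.
For a photon E = hc/λ, so E = 1.578 × 10^-14 J.
Converting to MeV: E = 0.09848 MeV ≈ 0.0985 MeV.

0.0985 MeV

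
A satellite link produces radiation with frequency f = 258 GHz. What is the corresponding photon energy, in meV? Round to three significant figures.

1.07 meV

Convert to SI: f = 258 GHz = 2.58 × 10^11 Hz.
Since E = hf for a photon, E = 1.710 × 10^-22 J.
Converting to meV: E = 1.067 meV ≈ 1.07 meV.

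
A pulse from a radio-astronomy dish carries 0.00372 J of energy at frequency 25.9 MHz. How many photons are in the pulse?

Per-photon energy: E = 1.716e-26 J (from frequency = 25.9 MHz).
N = E_total / E_photon = 0.00372 J / 1.716e-26 J = 2.17e23.

2.17e23 photons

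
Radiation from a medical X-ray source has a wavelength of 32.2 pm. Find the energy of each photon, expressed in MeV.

Use h = 6.62607015e-34 J·s, c = 2.99792458e8 m/s, 1 eV = 1.602176634e-19 J.
Convert to SI: λ = 32.2 pm = 3.22e-11 m.
For a photon E = hc/λ, so E = 6.169e-15 J.
Converting to MeV: E = 0.03850 MeV ≈ 0.0385 MeV.

0.0385 MeV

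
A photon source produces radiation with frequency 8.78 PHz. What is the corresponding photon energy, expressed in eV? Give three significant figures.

36.3 eV

Convert to SI: f = 8.78 PHz = 8.78 × 10^15 Hz.
The photon relation is E = hf, giving E = 5.818 × 10^-18 J.
Converting to eV: E = 36.31 eV ≈ 36.3 eV.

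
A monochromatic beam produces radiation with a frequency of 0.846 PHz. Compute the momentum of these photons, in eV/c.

Take h = 6.62607015·10^-34 J·s, c = 2.99792458·10^8 m/s, 1 eV = 1.602176634·10^-19 J.
First convert: f = 0.846 PHz = 8.46·10^14 Hz.
Apply p = hf/c: p = 1.870·10^-27 kg·m/s.
Converting to eV/c: p = 3.499 eV/c ≈ 3.50 eV/c.

3.50 eV/c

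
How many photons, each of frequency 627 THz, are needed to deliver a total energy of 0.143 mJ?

Per-photon energy: E = 4.155e-19 J (from frequency = 627 THz).
N = E_total / E_photon = 1.43e-4 J / 4.155e-19 J = 3.44e14.

3.44e14 photons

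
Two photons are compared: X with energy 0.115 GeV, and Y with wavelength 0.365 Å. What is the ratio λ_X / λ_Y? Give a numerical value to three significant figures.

2.95e-4

λ_X = 1.078e-14 m (from energy = 0.115 GeV, via λ = hc/E).
λ_Y = 3.650e-11 m (from wavelength = 0.365 Å, via λ given directly).
Ratio = 1.078e-14 / 3.650e-11 = 2.95e-4.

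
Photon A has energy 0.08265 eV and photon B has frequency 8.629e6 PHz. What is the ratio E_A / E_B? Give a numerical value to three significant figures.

2.32e-9

E_A = 1.324e-20 J (from energy = 0.08265 eV, via E given directly).
E_B = 5.718e-12 J (from frequency = 8.629e6 PHz, via E = hf).
Ratio = 1.324e-20 / 5.718e-12 = 2.32e-9.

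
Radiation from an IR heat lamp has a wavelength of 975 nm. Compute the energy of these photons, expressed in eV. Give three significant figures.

1.27 eV

In SI units: λ = 975 nm = 9.75 × 10^-7 m.
For a photon E = hc/λ, so E = 2.037 × 10^-19 J.
Converting to eV: E = 1.272 eV ≈ 1.27 eV.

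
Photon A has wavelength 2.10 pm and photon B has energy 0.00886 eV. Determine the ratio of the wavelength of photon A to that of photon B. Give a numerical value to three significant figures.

λ_A = 2.100e-12 m (from wavelength = 2.10 pm, via λ given directly).
λ_B = 1.399e-4 m (from energy = 0.00886 eV, via λ = hc/E).
Ratio = 2.100e-12 / 1.399e-4 = 1.50e-8.

1.50e-8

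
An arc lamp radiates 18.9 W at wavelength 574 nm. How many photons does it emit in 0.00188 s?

Total energy: E_total = P·t = 18.9 × 0.00188 = 0.03553 J.
Per-photon energy: E = 3.461e-19 J.
N = E_total / E_photon = 1.03e17.

1.03e17 photons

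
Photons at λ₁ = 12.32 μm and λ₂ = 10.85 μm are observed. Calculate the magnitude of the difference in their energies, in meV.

13.6 meV

Using E = hc/λ: E₁ = 1.6124e-20 J, E₂ = 1.8308e-20 J.
|ΔE| = |1.6124e-20 − 1.8308e-20| = 2.18e-21 J = 13.6 meV.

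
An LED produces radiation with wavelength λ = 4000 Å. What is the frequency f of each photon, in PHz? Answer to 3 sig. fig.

In SI units: λ = 4000 Å = 4.0e-7 m.
Since f = c/λ for a photon, f = 7.495e14 Hz.
Converting to PHz: f = 0.7495 PHz ≈ 0.749 PHz.

0.749 PHz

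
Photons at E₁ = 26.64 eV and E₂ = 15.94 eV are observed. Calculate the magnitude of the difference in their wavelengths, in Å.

312 Å

Using λ = hc/E: λ₁ = 4.6541 × 10^-8 m, λ₂ = 7.7782 × 10^-8 m.
|Δλ| = |4.6541 × 10^-8 − 7.7782 × 10^-8| = 3.12 × 10^-8 m = 312 Å.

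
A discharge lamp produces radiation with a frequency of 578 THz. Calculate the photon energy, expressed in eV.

2.39 eV

Take h = 6.62607015e-34 J·s, 1 eV = 1.602176634e-19 J.
Convert to SI: f = 578 THz = 5.78e14 Hz.
Since E = hf for a photon, E = 3.830e-19 J.
Converting to eV: E = 2.390 eV ≈ 2.39 eV.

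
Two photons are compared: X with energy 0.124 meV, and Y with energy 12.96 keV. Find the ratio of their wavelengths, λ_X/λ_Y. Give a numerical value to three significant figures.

λ_X = 0.009999 m (from energy = 0.124 meV, via λ = hc/E).
λ_Y = 9.567e-11 m (from energy = 12.96 keV, via λ = hc/E).
Ratio = 0.009999 / 9.567e-11 = 1.05e8.

1.05e8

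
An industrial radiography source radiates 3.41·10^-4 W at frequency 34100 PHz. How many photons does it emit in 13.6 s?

Total energy: E_total = P·t = 3.41·10^-4 × 13.6 = 0.004638 J.
Per-photon energy: E = 2.259·10^-14 J.
N = E_total / E_photon = 2.05·10^11.

2.05·10^11 photons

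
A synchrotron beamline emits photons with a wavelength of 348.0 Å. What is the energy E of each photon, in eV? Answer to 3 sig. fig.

First convert: λ = 348.0 Å = 3.480 × 10^-8 m.
For a photon E = hc/λ, so E = 5.708 × 10^-18 J.
Converting to eV: E = 35.63 eV ≈ 35.6 eV.

35.6 eV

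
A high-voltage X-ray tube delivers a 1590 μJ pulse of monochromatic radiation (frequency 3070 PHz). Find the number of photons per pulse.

7.82 × 10^11 photons

Per-photon energy: E = 2.034 × 10^-15 J (from frequency = 3070 PHz).
N = E_total / E_photon = 0.00159 J / 2.034 × 10^-15 J = 7.82 × 10^11.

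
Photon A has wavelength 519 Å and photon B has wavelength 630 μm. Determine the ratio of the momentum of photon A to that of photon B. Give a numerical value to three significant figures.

p_A = 1.277 × 10^-26 kg·m/s (from wavelength = 519 Å, via p = h/λ).
p_B = 1.052 × 10^-30 kg·m/s (from wavelength = 630 μm, via p = h/λ).
Ratio = 1.277 × 10^-26 / 1.052 × 10^-30 = 1.21 × 10^4.

1.21 × 10^4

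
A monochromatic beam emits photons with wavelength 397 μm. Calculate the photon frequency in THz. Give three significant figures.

0.755 THz

Convert to SI: λ = 397 μm = 3.97·10^-4 m.
The photon relation is f = c/λ, giving f = 7.551·10^11 Hz.
Converting to THz: f = 0.7551 THz ≈ 0.755 THz.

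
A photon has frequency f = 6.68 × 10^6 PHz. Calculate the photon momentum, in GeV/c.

0.0276 GeV/c

Convert to SI: f = 6.68 × 10^6 PHz = 6.68 × 10^21 Hz.
For a photon p = hf/c, so p = 1.476 × 10^-20 kg·m/s.
Converting to GeV/c: p = 0.02763 GeV/c ≈ 0.0276 GeV/c.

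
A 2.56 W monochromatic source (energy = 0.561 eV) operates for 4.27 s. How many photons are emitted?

Total energy: E_total = P·t = 2.56 × 4.27 = 10.93 J.
Per-photon energy: E = 8.988e-20 J.
N = E_total / E_photon = 1.22e20.

1.22e20 photons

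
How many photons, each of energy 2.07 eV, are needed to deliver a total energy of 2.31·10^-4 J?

Per-photon energy: E = 3.317·10^-19 J (from energy = 2.07 eV).
N = E_total / E_photon = 2.31·10^-4 J / 3.317·10^-19 J = 6.97·10^14.

6.97·10^14 photons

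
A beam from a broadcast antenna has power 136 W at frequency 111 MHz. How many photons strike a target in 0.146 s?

Total energy: E_total = P·t = 136 × 0.146 = 19.86 J.
Per-photon energy: E = 7.355e-26 J.
N = E_total / E_photon = 2.70e26.

2.70e26 photons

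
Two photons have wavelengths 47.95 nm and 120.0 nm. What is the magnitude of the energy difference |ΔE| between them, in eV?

15.5 eV

Using E = hc/λ: E₁ = 4.1427 × 10^-18 J, E₂ = 1.6554 × 10^-18 J.
|ΔE| = |4.1427 × 10^-18 − 1.6554 × 10^-18| = 2.49 × 10^-18 J = 15.5 eV.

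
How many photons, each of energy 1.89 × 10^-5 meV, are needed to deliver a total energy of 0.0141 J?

4.66 × 10^24 photons

Per-photon energy: E = 3.028 × 10^-27 J (from energy = 1.89 × 10^-5 meV).
N = E_total / E_photon = 0.0141 J / 3.028 × 10^-27 J = 4.66 × 10^24.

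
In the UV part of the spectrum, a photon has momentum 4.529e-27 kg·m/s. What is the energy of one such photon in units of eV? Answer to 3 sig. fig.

The photon relation is E = pc, giving E = 1.358e-18 J.
Converting to eV: E = 8.474 eV ≈ 8.47 eV.

8.47 eV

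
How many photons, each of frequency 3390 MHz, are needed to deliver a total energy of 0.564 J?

Per-photon energy: E = 2.246e-24 J (from frequency = 3390 MHz).
N = E_total / E_photon = 0.564 J / 2.246e-24 J = 2.51e23.

2.51e23 photons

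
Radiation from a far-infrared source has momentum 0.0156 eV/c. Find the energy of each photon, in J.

Use c = 2.99792458·10^8 m/s, 1 eV = 1.602176634·10^-19 J.
First convert: p = 0.0156 eV/c = 8.3371·10^-30 kg·m/s.
The photon relation is E = pc, giving E = 2.499·10^-21 J.
So E ≈ 2.50·10^-21 J.

2.50·10^-21 J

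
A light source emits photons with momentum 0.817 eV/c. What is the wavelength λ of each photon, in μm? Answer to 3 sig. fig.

1.52 μm

Take h = 6.62607015·10^-34 J·s, c = 2.99792458·10^8 m/s, 1 eV = 1.602176634·10^-19 J.
Convert to SI: p = 0.817 eV/c = 4.3663·10^-28 kg·m/s.
The photon relation is λ = h/p, giving λ = 1.518·10^-6 m.
Converting to μm: λ = 1.518 μm ≈ 1.52 μm.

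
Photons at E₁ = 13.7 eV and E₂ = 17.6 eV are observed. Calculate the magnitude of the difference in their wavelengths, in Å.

Using λ = hc/E: λ₁ = 9.050e-8 m, λ₂ = 7.045e-8 m.
|Δλ| = |9.050e-8 − 7.045e-8| = 2.01e-8 m = 201 Å.

201 Å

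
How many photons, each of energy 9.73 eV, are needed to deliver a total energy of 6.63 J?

4.25 × 10^18 photons

Per-photon energy: E = 1.559 × 10^-18 J (from energy = 9.73 eV).
N = E_total / E_photon = 6.63 J / 1.559 × 10^-18 J = 4.25 × 10^18.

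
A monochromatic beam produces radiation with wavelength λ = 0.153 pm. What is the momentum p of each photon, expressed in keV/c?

8100 keV/c

(h = 6.62607015e-34 J·s, c = 2.99792458e8 m/s, 1 eV = 1.602176634e-19 J.)
In SI units: λ = 0.153 pm = 1.53e-13 m.
The photon relation is p = h/λ, giving p = 4.331e-21 kg·m/s.
Converting to keV/c: p = 8104 keV/c ≈ 8100 keV/c.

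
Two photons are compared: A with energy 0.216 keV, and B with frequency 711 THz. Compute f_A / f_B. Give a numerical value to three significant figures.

f_A = 5.223 × 10^16 Hz (from energy = 0.216 keV, via f = E/h).
f_B = 7.110 × 10^14 Hz (from frequency = 711 THz, via f given directly).
Ratio = 5.223 × 10^16 / 7.110 × 10^14 = 73.5.

73.5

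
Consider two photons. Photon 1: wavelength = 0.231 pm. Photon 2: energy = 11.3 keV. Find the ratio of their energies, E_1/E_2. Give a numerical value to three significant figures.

E_1 = 8.599 × 10^-13 J (from wavelength = 0.231 pm, via E = hc/λ).
E_2 = 1.810 × 10^-15 J (from energy = 11.3 keV, via E given directly).
Ratio = 8.599 × 10^-13 / 1.810 × 10^-15 = 475.

475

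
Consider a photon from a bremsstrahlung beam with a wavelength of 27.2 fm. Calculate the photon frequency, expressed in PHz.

1.10 × 10^7 PHz

In SI units: λ = 27.2 fm = 2.72 × 10^-14 m.
The photon relation is f = c/λ, giving f = 1.102 × 10^22 Hz.
Converting to PHz: f = 1.102 × 10^7 PHz ≈ 1.10 × 10^7 PHz.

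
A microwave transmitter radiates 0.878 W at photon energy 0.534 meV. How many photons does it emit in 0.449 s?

Total energy: E_total = P·t = 0.878 × 0.449 = 0.3942 J.
Per-photon energy: E = 8.556e-23 J.
N = E_total / E_photon = 4.61e21.

4.61e21 photons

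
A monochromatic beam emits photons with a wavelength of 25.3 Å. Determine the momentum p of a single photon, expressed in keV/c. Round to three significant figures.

In SI units: λ = 25.3 Å = 2.53e-9 m.
Since p = h/λ for a photon, p = 2.619e-25 kg·m/s.
Converting to keV/c: p = 0.4901 keV/c ≈ 0.490 keV/c.

0.490 keV/c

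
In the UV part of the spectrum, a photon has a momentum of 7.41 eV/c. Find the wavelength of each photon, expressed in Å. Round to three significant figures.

1670 Å

Take h = 6.62607015 × 10^-34 J·s, c = 2.99792458 × 10^8 m/s, 1 eV = 1.602176634 × 10^-19 J.
Convert to SI: p = 7.41 eV/c = 3.9601 × 10^-27 kg·m/s.
Apply λ = h/p: λ = 1.673 × 10^-7 m.
Converting to Å: λ = 1673 Å ≈ 1670 Å.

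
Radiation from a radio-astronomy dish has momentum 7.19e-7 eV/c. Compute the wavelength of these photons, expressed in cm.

First convert: p = 7.19e-7 eV/c = 3.8425e-34 kg·m/s.
Apply λ = h/p: λ = 1.724 m.
Converting to cm: λ = 172.4 cm ≈ 172 cm.

172 cm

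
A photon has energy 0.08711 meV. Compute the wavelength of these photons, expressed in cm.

1.42 cm

(h = 6.62607015e-34 J·s, c = 2.99792458e8 m/s, 1 eV = 1.602176634e-19 J.)
First convert: E = 0.08711 meV = 1.3957e-23 J.
Since λ = hc/E for a photon, λ = 0.01423 m.
Converting to cm: λ = 1.423 cm ≈ 1.42 cm.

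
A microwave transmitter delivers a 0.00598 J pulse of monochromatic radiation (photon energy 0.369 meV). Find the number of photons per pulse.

Per-photon energy: E = 5.912·10^-23 J (from energy = 0.369 meV).
N = E_total / E_photon = 0.00598 J / 5.912·10^-23 J = 1.01·10^20.

1.01·10^20 photons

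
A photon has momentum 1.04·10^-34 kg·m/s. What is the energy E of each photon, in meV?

1.95·10^-4 meV

Take c = 2.99792458·10^8 m/s, 1 eV = 1.602176634·10^-19 J.
Apply E = pc: E = 3.118·10^-26 J.
Converting to meV: E = 1.946·10^-4 meV ≈ 1.95·10^-4 meV.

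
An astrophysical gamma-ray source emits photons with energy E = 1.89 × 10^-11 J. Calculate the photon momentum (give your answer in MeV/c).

118 MeV/c

(c = 2.99792458 × 10^8 m/s, 1 eV = 1.602176634 × 10^-19 J.)
Since p = E/c for a photon, p = 6.304 × 10^-20 kg·m/s.
Converting to MeV/c: p = 118.0 MeV/c ≈ 118 MeV/c.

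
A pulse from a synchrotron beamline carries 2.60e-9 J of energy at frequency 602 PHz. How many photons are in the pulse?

Per-photon energy: E = 3.989e-16 J (from frequency = 602 PHz).
N = E_total / E_photon = 2.60e-9 J / 3.989e-16 J = 6.52e6.

6.52e6 photons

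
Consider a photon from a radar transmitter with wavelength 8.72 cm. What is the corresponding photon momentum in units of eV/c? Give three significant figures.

1.42 × 10^-5 eV/c

(h = 6.62607015 × 10^-34 J·s, c = 2.99792458 × 10^8 m/s, 1 eV = 1.602176634 × 10^-19 J.)
In SI units: λ = 8.72 cm = 0.0872 m.
For a photon p = h/λ, so p = 7.599 × 10^-33 kg·m/s.
Converting to eV/c: p = 1.422 × 10^-5 eV/c ≈ 1.42 × 10^-5 eV/c.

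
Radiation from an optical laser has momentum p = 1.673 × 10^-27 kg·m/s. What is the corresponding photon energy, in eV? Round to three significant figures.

For a photon E = pc, so E = 5.016 × 10^-19 J.
Converting to eV: E = 3.130 eV ≈ 3.13 eV.

3.13 eV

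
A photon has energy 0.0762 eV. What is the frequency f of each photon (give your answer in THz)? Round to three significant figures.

First convert: E = 0.0762 eV = 1.2209e-20 J.
Apply f = E/h: f = 1.843e13 Hz.
Converting to THz: f = 18.43 THz ≈ 18.4 THz.

18.4 THz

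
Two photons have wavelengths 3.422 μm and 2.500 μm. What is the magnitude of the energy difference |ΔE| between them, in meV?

134 meV

Using E = hc/λ: E₁ = 5.8049e-20 J, E₂ = 7.9458e-20 J.
|ΔE| = |5.8049e-20 − 7.9458e-20| = 2.14e-20 J = 134 meV.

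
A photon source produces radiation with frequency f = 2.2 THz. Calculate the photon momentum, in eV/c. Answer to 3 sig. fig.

9.10 × 10^-3 eV/c

First convert: f = 2.2 THz = 2.2 × 10^12 Hz.
Apply p = hf/c: p = 4.862 × 10^-30 kg·m/s.
Converting to eV/c: p = 0.009098 eV/c ≈ 9.10 × 10^-3 eV/c.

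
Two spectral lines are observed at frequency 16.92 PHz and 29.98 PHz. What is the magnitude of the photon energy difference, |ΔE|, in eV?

Using E = hf: E₁ = 1.1211 × 10^-17 J, E₂ = 1.9865 × 10^-17 J.
|ΔE| = |1.1211 × 10^-17 − 1.9865 × 10^-17| = 8.65 × 10^-18 J = 54.0 eV.

54.0 eV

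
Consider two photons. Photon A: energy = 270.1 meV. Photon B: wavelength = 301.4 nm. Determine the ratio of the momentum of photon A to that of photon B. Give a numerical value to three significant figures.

0.0657

p_A = 1.443 × 10^-28 kg·m/s (from energy = 270.1 meV, via p = E/c).
p_B = 2.198 × 10^-27 kg·m/s (from wavelength = 301.4 nm, via p = h/λ).
Ratio = 1.443 × 10^-28 / 2.198 × 10^-27 = 0.0657.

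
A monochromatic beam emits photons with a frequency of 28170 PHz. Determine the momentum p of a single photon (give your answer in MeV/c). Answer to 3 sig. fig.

(h = 6.62607015·10^-34 J·s, c = 2.99792458·10^8 m/s, 1 eV = 1.602176634·10^-19 J.)
In SI units: f = 28170 PHz = 2.817·10^19 Hz.
Since p = hf/c for a photon, p = 6.226·10^-23 kg·m/s.
Converting to MeV/c: p = 0.1165 MeV/c ≈ 0.117 MeV/c.

0.117 MeV/c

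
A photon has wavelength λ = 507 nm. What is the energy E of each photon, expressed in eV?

2.45 eV

In SI units: λ = 507 nm = 5.07 × 10^-7 m.
Apply E = hc/λ: E = 3.918 × 10^-19 J.
Converting to eV: E = 2.445 eV ≈ 2.45 eV.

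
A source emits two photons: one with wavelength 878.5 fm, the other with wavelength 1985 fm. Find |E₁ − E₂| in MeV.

Using E = hc/λ: E₁ = 2.2612e-13 J, E₂ = 1.0007e-13 J.
|ΔE| = |2.2612e-13 − 1.0007e-13| = 1.26e-13 J = 0.787 MeV.

0.787 MeV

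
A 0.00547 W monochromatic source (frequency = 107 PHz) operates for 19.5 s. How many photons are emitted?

Total energy: E_total = P·t = 0.00547 × 19.5 = 0.1067 J.
Per-photon energy: E = 7.090·10^-17 J.
N = E_total / E_photon = 1.50·10^15.

1.50·10^15 photons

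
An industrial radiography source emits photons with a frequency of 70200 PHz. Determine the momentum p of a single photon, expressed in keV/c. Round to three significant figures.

In SI units: f = 70200 PHz = 7.02 × 10^19 Hz.
For a photon p = hf/c, so p = 1.552 × 10^-22 kg·m/s.
Converting to keV/c: p = 290.3 keV/c ≈ 290 keV/c.

290 keV/c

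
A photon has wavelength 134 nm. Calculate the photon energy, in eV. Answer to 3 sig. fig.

9.25 eV

Take h = 6.62607015e-34 J·s, c = 2.99792458e8 m/s, 1 eV = 1.602176634e-19 J.
In SI units: λ = 134 nm = 1.34e-7 m.
Apply E = hc/λ: E = 1.482e-18 J.
Converting to eV: E = 9.253 eV ≈ 9.25 eV.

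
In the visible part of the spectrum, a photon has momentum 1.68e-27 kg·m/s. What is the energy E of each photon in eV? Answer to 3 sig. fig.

Use c = 2.99792458e8 m/s, 1 eV = 1.602176634e-19 J.
For a photon E = pc, so E = 5.037e-19 J.
Converting to eV: E = 3.144 eV ≈ 3.14 eV.

3.14 eV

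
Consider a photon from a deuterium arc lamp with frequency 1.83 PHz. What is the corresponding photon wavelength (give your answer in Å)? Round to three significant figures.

First convert: f = 1.83 PHz = 1.83e15 Hz.
Since λ = c/f for a photon, λ = 1.638e-7 m.
Converting to Å: λ = 1638 Å ≈ 1640 Å.

1640 Å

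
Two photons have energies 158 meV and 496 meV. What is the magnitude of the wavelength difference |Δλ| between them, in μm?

Using λ = hc/E: λ₁ = 7.847e-6 m, λ₂ = 2.500e-6 m.
|Δλ| = |7.847e-6 − 2.500e-6| = 5.35e-6 m = 5.35 μm.

5.35 μm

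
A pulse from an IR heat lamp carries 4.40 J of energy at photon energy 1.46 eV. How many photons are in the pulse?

1.88 × 10^19 photons

Per-photon energy: E = 2.339 × 10^-19 J (from energy = 1.46 eV).
N = E_total / E_photon = 4.40 J / 2.339 × 10^-19 J = 1.88 × 10^19.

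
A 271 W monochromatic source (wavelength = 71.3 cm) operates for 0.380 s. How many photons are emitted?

3.70 × 10^26 photons

Total energy: E_total = P·t = 271 × 0.380 = 103.0 J.
Per-photon energy: E = 2.786 × 10^-25 J.
N = E_total / E_photon = 3.70 × 10^26.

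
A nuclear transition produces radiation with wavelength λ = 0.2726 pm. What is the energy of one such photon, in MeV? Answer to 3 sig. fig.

4.55 MeV

(h = 6.62607015e-34 J·s, c = 2.99792458e8 m/s, 1 eV = 1.602176634e-19 J.)
First convert: λ = 0.2726 pm = 2.726e-13 m.
Apply E = hc/λ: E = 7.287e-13 J.
Converting to MeV: E = 4.548 MeV ≈ 4.55 MeV.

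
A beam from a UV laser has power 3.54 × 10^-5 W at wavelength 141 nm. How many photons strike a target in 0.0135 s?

Total energy: E_total = P·t = 3.54 × 10^-5 × 0.0135 = 4.779 × 10^-7 J.
Per-photon energy: E = 1.409 × 10^-18 J.
N = E_total / E_photon = 3.39 × 10^11.

3.39 × 10^11 photons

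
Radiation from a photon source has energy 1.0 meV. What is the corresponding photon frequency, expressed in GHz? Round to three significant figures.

(h = 6.62607015e-34 J·s, 1 eV = 1.602176634e-19 J.)
In SI units: E = 1.0 meV = 1.6022e-22 J.
Apply f = E/h: f = 2.418e11 Hz.
Converting to GHz: f = 241.8 GHz ≈ 242 GHz.

242 GHz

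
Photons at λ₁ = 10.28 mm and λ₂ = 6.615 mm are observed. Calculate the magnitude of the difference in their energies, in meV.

Using E = hc/λ: E₁ = 1.9323 × 10^-23 J, E₂ = 3.0029 × 10^-23 J.
|ΔE| = |1.9323 × 10^-23 − 3.0029 × 10^-23| = 1.07 × 10^-23 J = 0.0668 meV.

0.0668 meV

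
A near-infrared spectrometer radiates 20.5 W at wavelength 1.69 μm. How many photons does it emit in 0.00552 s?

Total energy: E_total = P·t = 20.5 × 0.00552 = 0.1132 J.
Per-photon energy: E = 1.175 × 10^-19 J.
N = E_total / E_photon = 9.63 × 10^17.

9.63 × 10^17 photons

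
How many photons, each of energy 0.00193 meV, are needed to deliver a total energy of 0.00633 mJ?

Per-photon energy: E = 3.092e-25 J (from energy = 0.00193 meV).
N = E_total / E_photon = 6.33e-6 J / 3.092e-25 J = 2.05e19.

2.05e19 photons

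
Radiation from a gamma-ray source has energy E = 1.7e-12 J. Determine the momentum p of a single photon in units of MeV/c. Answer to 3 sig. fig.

Take c = 2.99792458e8 m/s, 1 eV = 1.602176634e-19 J.
For a photon p = E/c, so p = 5.671e-21 kg·m/s.
Converting to MeV/c: p = 10.61 MeV/c ≈ 10.6 MeV/c.

10.6 MeV/c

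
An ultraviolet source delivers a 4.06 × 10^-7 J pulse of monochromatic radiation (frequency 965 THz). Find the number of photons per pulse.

6.35 × 10^11 photons

Per-photon energy: E = 6.394 × 10^-19 J (from frequency = 965 THz).
N = E_total / E_photon = 4.06 × 10^-7 J / 6.394 × 10^-19 J = 6.35 × 10^11.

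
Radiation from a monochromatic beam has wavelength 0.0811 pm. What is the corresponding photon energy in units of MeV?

15.3 MeV

Use h = 6.62607015 × 10^-34 J·s, c = 2.99792458 × 10^8 m/s, 1 eV = 1.602176634 × 10^-19 J.
In SI units: λ = 0.0811 pm = 8.11 × 10^-14 m.
Since E = hc/λ for a photon, E = 2.449 × 10^-12 J.
Converting to MeV: E = 15.29 MeV ≈ 15.3 MeV.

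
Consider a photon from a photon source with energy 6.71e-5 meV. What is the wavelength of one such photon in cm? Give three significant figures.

(h = 6.62607015e-34 J·s, c = 2.99792458e8 m/s, 1 eV = 1.602176634e-19 J.)
In SI units: E = 6.71e-5 meV = 1.0751e-26 J.
Apply λ = hc/E: λ = 18.48 m.
Converting to cm: λ = 1848 cm ≈ 1850 cm.

1850 cm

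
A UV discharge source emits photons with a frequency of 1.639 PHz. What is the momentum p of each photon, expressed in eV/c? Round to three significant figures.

First convert: f = 1.639 PHz = 1.639e15 Hz.
For a photon p = hf/c, so p = 3.623e-27 kg·m/s.
Converting to eV/c: p = 6.778 eV/c ≈ 6.78 eV/c.

6.78 eV/c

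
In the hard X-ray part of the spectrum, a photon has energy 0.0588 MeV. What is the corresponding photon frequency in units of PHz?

1.42e4 PHz

Convert to SI: E = 0.0588 MeV = 9.4208e-15 J.
Since f = E/h for a photon, f = 1.422e19 Hz.
Converting to PHz: f = 14220 PHz ≈ 1.42e4 PHz.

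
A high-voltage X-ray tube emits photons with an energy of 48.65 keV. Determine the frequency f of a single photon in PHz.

1.18 × 10^4 PHz

(h = 6.62607015 × 10^-34 J·s, 1 eV = 1.602176634 × 10^-19 J.)
In SI units: E = 48.65 keV = 7.7946 × 10^-15 J.
The photon relation is f = E/h, giving f = 1.176 × 10^19 Hz.
Converting to PHz: f = 11760 PHz ≈ 1.18 × 10^4 PHz.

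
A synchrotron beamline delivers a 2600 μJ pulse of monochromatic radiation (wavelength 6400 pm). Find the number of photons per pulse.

8.38 × 10^13 photons

Per-photon energy: E = 3.104 × 10^-17 J (from wavelength = 6400 pm).
N = E_total / E_photon = 0.00260 J / 3.104 × 10^-17 J = 8.38 × 10^13.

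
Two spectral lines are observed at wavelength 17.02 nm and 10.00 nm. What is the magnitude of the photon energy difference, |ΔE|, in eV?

51.1 eV

Using E = hc/λ: E₁ = 1.1671 × 10^-17 J, E₂ = 1.9864 × 10^-17 J.
|ΔE| = |1.1671 × 10^-17 − 1.9864 × 10^-17| = 8.19 × 10^-18 J = 51.1 eV.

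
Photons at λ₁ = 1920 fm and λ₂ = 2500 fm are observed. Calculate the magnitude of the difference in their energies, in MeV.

Using E = hc/λ: E₁ = 1.035e-13 J, E₂ = 7.946e-14 J.
|ΔE| = |1.035e-13 − 7.946e-14| = 2.40e-14 J = 0.150 MeV.

0.150 MeV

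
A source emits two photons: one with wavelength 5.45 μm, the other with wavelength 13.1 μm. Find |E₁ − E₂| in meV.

Using E = hc/λ: E₁ = 3.645e-20 J, E₂ = 1.516e-20 J.
|ΔE| = |3.645e-20 − 1.516e-20| = 2.13e-20 J = 133 meV.

133 meV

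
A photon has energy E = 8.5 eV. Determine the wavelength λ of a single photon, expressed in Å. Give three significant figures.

1460 Å

(h = 6.62607015·10^-34 J·s, c = 2.99792458·10^8 m/s, 1 eV = 1.602176634·10^-19 J.)
Convert to SI: E = 8.5 eV = 1.3619·10^-18 J.
Since λ = hc/E for a photon, λ = 1.459·10^-7 m.
Converting to Å: λ = 1459 Å ≈ 1460 Å.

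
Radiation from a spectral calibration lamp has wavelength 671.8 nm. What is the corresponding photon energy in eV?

1.85 eV

Use h = 6.62607015 × 10^-34 J·s, c = 2.99792458 × 10^8 m/s, 1 eV = 1.602176634 × 10^-19 J.
Convert to SI: λ = 671.8 nm = 6.718 × 10^-7 m.
Since E = hc/λ for a photon, E = 2.957 × 10^-19 J.
Converting to eV: E = 1.846 eV ≈ 1.85 eV.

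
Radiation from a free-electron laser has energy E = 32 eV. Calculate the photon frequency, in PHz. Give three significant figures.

Convert to SI: E = 32 eV = 5.1270e-18 J.
Since f = E/h for a photon, f = 7.738e15 Hz.
Converting to PHz: f = 7.738 PHz ≈ 7.74 PHz.

7.74 PHz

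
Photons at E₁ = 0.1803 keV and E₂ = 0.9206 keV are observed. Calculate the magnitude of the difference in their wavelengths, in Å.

55.3 Å

Using λ = hc/E: λ₁ = 6.8766e-9 m, λ₂ = 1.3468e-9 m.
|Δλ| = |6.8766e-9 − 1.3468e-9| = 5.53e-9 m = 55.3 Å.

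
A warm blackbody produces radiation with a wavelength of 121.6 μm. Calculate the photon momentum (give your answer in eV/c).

0.0102 eV/c

Convert to SI: λ = 121.6 μm = 1.216·10^-4 m.
For a photon p = h/λ, so p = 5.449·10^-30 kg·m/s.
Converting to eV/c: p = 0.01020 eV/c ≈ 0.0102 eV/c.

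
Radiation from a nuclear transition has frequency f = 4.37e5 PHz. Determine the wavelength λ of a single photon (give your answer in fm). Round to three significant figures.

686 fm

(c = 2.99792458e8 m/s.)
Convert to SI: f = 4.37e5 PHz = 4.37e20 Hz.
For a photon λ = c/f, so λ = 6.860e-13 m.
Converting to fm: λ = 686.0 fm ≈ 686 fm.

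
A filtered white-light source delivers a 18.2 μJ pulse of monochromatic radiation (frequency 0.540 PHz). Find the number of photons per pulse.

5.09 × 10^13 photons

Per-photon energy: E = 3.578 × 10^-19 J (from frequency = 0.540 PHz).
N = E_total / E_photon = 1.82 × 10^-5 J / 3.578 × 10^-19 J = 5.09 × 10^13.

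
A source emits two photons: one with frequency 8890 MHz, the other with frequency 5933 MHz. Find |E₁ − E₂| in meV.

0.0122 meV

Using E = hf: E₁ = 5.8906·10^-24 J, E₂ = 3.9312·10^-24 J.
|ΔE| = |5.8906·10^-24 − 3.9312·10^-24| = 1.96·10^-24 J = 0.0122 meV.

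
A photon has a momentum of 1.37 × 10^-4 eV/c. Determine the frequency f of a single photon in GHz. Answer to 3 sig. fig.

33.1 GHz

Use h = 6.62607015 × 10^-34 J·s, c = 2.99792458 × 10^8 m/s, 1 eV = 1.602176634 × 10^-19 J.
In SI units: p = 1.37 × 10^-4 eV/c = 7.3217 × 10^-32 kg·m/s.
For a photon f = pc/h, so f = 3.313 × 10^10 Hz.
Converting to GHz: f = 33.13 GHz ≈ 33.1 GHz.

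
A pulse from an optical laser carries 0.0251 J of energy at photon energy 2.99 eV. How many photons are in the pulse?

Per-photon energy: E = 4.791e-19 J (from energy = 2.99 eV).
N = E_total / E_photon = 0.0251 J / 4.791e-19 J = 5.24e16.

5.24e16 photons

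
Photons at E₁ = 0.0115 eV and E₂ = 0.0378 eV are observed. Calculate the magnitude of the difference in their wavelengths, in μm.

75.0 μm

Using λ = hc/E: λ₁ = 1.078·10^-4 m, λ₂ = 3.280·10^-5 m.
|Δλ| = |1.078·10^-4 − 3.280·10^-5| = 7.50·10^-5 m = 75.0 μm.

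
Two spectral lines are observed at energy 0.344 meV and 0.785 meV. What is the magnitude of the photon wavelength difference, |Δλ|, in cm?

0.202 cm

Using λ = hc/E: λ₁ = 0.003604 m, λ₂ = 0.001579 m.
|Δλ| = |0.003604 − 0.001579| = 0.00202 m = 0.202 cm.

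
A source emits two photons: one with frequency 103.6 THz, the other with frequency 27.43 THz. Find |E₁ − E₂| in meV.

315 meV

Using E = hf: E₁ = 6.8646 × 10^-20 J, E₂ = 1.8175 × 10^-20 J.
|ΔE| = |6.8646 × 10^-20 − 1.8175 × 10^-20| = 5.05 × 10^-20 J = 315 meV.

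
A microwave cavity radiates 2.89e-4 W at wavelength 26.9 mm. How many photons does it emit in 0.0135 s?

Total energy: E_total = P·t = 2.89e-4 × 0.0135 = 3.901e-6 J.
Per-photon energy: E = 7.385e-24 J.
N = E_total / E_photon = 5.28e17.

5.28e17 photons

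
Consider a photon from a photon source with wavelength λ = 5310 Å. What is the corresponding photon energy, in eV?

2.33 eV

Take h = 6.62607015 × 10^-34 J·s, c = 2.99792458 × 10^8 m/s, 1 eV = 1.602176634 × 10^-19 J.
In SI units: λ = 5310 Å = 5.31 × 10^-7 m.
Apply E = hc/λ: E = 3.741 × 10^-19 J.
Converting to eV: E = 2.335 eV ≈ 2.33 eV.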